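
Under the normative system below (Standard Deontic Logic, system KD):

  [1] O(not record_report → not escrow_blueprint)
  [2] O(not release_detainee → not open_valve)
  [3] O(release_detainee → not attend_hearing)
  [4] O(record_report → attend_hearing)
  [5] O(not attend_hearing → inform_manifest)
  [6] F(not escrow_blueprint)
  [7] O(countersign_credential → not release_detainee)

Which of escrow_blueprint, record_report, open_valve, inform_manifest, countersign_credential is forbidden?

open_valve

Premise 6, F(not escrow_blueprint), is equivalent to O(escrow_blueprint).
The contrapositive of premise 1 (O(not record_report → not escrow_blueprint)) is O(escrow_blueprint → record_report), and O(escrow_blueprint) is already established, so O(record_report).
With premise 4, O(record_report → attend_hearing), the K-axiom yields O(attend_hearing).
Premise 3, O(release_detainee → not attend_hearing), contraposes to O(attend_hearing → not release_detainee); with O(attend_hearing) we get O(not release_detainee).
Premise 2 is O(not release_detainee → not open_valve); since O(not release_detainee), deontic closure gives O(not open_valve).
So O(not open_valve) holds, i.e. open_valve is forbidden. None of the other listed options is forbidden under the premises.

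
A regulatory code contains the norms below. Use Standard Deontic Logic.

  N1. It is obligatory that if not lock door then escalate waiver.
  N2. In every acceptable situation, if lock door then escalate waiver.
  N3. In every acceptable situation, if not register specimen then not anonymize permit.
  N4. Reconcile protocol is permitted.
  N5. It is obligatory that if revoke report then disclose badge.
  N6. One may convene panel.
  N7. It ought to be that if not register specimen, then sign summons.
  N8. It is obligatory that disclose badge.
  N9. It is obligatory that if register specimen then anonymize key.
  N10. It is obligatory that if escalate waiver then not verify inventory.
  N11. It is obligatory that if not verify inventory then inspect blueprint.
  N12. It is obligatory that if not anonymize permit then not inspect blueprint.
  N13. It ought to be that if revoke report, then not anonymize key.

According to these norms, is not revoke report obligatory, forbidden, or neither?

Premises 1 and 2 are O(¬lock_door → escalate_waiver) and O(lock_door → escalate_waiver); every ideal world satisfies ¬lock_door or lock_door, so in either case escalate_waiver holds — hence O(escalate_waiver).
Premise 10 is O(escalate_waiver → ¬verify_inventory); since O(escalate_waiver), deontic closure gives O(¬verify_inventory).
Applying K to premise 11 (O(¬verify_inventory → inspect_blueprint)) and O(¬verify_inventory) yields O(inspect_blueprint).
Premise 12, O(¬anonymize_permit → ¬inspect_blueprint), contraposes to O(inspect_blueprint → anonymize_permit); with O(inspect_blueprint) we get O(anonymize_permit).
Premise 3, O(¬register_specimen → ¬anonymize_permit), contraposes to O(anonymize_permit → register_specimen); with O(anonymize_permit) we get O(register_specimen).
From O(register_specimen) and premise 9, O(register_specimen → anonymize_key), we obtain O(anonymize_key).
Premise 13 is O(revoke_report → ¬anonymize_key); contrapositively O(anonymize_key → ¬revoke_report). Since O(anonymize_key) holds, K gives O(¬revoke_report).
Premises 4, 5, 6, 7, 8 do not contribute to this derivation.
Hence ¬revoke_report is obligatory.

Obligatory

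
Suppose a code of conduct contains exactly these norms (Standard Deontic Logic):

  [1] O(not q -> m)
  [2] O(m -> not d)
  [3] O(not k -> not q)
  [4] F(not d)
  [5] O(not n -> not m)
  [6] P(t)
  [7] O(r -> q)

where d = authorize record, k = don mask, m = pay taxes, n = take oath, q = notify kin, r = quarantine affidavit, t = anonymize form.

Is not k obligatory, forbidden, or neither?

Premise 4, F(not d), is equivalent to O(d).
Premise 2 is O(m -> not d); contrapositively O(d -> not m). Since O(d) holds, K gives O(not m).
Premise 1 is O(not q -> m); contrapositively O(not m -> q). Since O(not m) holds, K gives O(q).
Premise 3 is O(not k -> not q); contrapositively O(q -> k). Since O(q) holds, K gives O(k).
Premises 5, 6, 7 do not contribute to this derivation.
Thus O(k), which is F(not k): not k is forbidden.

Forbidden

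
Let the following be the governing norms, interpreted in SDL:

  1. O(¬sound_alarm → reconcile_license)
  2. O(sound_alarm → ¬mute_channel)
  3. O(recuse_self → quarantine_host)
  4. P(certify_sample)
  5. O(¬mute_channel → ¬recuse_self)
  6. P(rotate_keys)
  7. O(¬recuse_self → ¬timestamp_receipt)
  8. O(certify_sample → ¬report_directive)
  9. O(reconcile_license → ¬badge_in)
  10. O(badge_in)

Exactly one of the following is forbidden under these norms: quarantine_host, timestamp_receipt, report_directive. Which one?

timestamp_receipt

Premise 10 states O(badge_in) outright.
Premise 9, O(reconcile_license → ¬badge_in), contraposes to O(badge_in → ¬reconcile_license); with O(badge_in) we get O(¬reconcile_license).
Premise 1 is O(¬sound_alarm → reconcile_license); contrapositively O(¬reconcile_license → sound_alarm). Since O(¬reconcile_license) holds, K gives O(sound_alarm).
Applying K to premise 2 (O(sound_alarm → ¬mute_channel)) and O(sound_alarm) yields O(¬mute_channel).
Applying K to premise 5 (O(¬mute_channel → ¬recuse_self)) and O(¬mute_channel) yields O(¬recuse_self).
Premise 7 is O(¬recuse_self → ¬timestamp_receipt); since O(¬recuse_self), deontic closure gives O(¬timestamp_receipt).
So O(¬timestamp_receipt) holds, i.e. timestamp_receipt is forbidden. None of the other listed options is forbidden under the premises.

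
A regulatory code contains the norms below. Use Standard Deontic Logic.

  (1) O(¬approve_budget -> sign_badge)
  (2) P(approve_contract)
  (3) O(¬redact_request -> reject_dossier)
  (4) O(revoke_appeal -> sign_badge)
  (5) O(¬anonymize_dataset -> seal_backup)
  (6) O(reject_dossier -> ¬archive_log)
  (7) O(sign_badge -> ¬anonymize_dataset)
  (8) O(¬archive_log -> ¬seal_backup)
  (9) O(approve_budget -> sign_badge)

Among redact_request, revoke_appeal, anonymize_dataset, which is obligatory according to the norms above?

redact_request

By case analysis on ¬approve_budget: premise 1 gives O(¬approve_budget -> sign_badge) and premise 9 gives O(approve_budget -> sign_badge), so O(sign_badge) either way.
With premise 7, O(sign_badge -> ¬anonymize_dataset), the K-axiom yields O(¬anonymize_dataset).
With premise 5, O(¬anonymize_dataset -> seal_backup), the K-axiom yields O(seal_backup).
The contrapositive of premise 8 (O(¬archive_log -> ¬seal_backup)) is O(seal_backup -> archive_log), and O(seal_backup) is already established, so O(archive_log).
Premise 6 is O(reject_dossier -> ¬archive_log); contrapositively O(archive_log -> ¬reject_dossier). Since O(archive_log) holds, K gives O(¬reject_dossier).
The contrapositive of premise 3 (O(¬redact_request -> reject_dossier)) is O(¬reject_dossier -> redact_request), and O(¬reject_dossier) is already established, so O(redact_request).
So O(redact_request) holds — redact_request is obligatory. None of the other listed options is made obligatory by any chain of premises.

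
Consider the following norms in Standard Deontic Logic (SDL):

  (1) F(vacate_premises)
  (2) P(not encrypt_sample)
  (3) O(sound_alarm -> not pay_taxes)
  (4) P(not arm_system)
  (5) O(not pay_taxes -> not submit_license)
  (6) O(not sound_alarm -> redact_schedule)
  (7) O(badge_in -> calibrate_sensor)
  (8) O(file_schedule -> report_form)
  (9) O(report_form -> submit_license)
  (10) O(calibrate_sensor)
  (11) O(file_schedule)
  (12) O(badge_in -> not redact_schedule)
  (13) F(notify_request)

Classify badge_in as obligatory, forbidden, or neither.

Premise 11 states O(file_schedule) outright.
With premise 8, O(file_schedule -> report_form), the K-axiom yields O(report_form).
With premise 9, O(report_form -> submit_license), the K-axiom yields O(submit_license).
The contrapositive of premise 5 (O(not pay_taxes -> not submit_license)) is O(submit_license -> pay_taxes), and O(submit_license) is already established, so O(pay_taxes).
Premise 3, O(sound_alarm -> not pay_taxes), contraposes to O(pay_taxes -> not sound_alarm); with O(pay_taxes) we get O(not sound_alarm).
Premise 6 is O(not sound_alarm -> redact_schedule); since O(not sound_alarm), deontic closure gives O(redact_schedule).
Premise 12, O(badge_in -> not redact_schedule), contraposes to O(redact_schedule -> not badge_in); with O(redact_schedule) we get O(not badge_in).
Premises 1, 2, 4, 7, 10, 13 do not contribute to this derivation.
Thus O(not badge_in), which is F(badge_in): badge_in is forbidden.

Forbidden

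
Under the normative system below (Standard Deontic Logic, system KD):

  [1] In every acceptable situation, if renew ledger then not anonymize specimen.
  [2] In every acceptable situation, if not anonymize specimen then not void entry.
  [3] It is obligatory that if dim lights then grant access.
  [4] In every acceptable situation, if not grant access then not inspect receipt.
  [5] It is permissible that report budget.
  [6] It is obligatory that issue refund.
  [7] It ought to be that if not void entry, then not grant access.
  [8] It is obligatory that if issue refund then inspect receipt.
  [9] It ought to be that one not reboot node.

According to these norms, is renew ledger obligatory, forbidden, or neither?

Premise 6 states O(issue_refund) outright.
Premise 8 is O(issue_refund → inspect_receipt); since O(issue_refund), deontic closure gives O(inspect_receipt).
Premise 4, O(¬grant_access → ¬inspect_receipt), contraposes to O(inspect_receipt → grant_access); with O(inspect_receipt) we get O(grant_access).
The contrapositive of premise 7 (O(¬void_entry → ¬grant_access)) is O(grant_access → void_entry), and O(grant_access) is already established, so O(void_entry).
Premise 2, O(¬anonymize_specimen → ¬void_entry), contraposes to O(void_entry → anonymize_specimen); with O(void_entry) we get O(anonymize_specimen).
Premise 1 is O(renew_ledger → ¬anonymize_specimen); contrapositively O(anonymize_specimen → ¬renew_ledger). Since O(anonymize_specimen) holds, K gives O(¬renew_ledger).
Premises 3, 5, 9 do not contribute to this derivation.
Thus O(¬renew_ledger), which is F(renew_ledger): renew_ledger is forbidden.

Forbidden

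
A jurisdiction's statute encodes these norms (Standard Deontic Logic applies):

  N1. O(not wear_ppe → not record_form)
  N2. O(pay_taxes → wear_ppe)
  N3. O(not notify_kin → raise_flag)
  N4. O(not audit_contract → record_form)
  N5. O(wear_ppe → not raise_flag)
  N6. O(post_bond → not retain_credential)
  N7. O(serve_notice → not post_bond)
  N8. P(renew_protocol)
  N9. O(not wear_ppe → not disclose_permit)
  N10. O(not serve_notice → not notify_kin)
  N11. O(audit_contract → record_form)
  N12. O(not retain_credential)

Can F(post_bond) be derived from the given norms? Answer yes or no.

Yes

Premises 11 and 4 are O(audit_contract → record_form) and O(not audit_contract → record_form); every ideal world satisfies audit_contract or not audit_contract, so in either case record_form holds — hence O(record_form).
The contrapositive of premise 1 (O(not wear_ppe → not record_form)) is O(record_form → wear_ppe), and O(record_form) is already established, so O(wear_ppe).
Applying K to premise 5 (O(wear_ppe → not raise_flag)) and O(wear_ppe) yields O(not raise_flag).
Premise 3 is O(not notify_kin → raise_flag); contrapositively O(not raise_flag → notify_kin). Since O(not raise_flag) holds, K gives O(notify_kin).
The contrapositive of premise 10 (O(not serve_notice → not notify_kin)) is O(notify_kin → serve_notice), and O(notify_kin) is already established, so O(serve_notice).
From O(serve_notice) and premise 7, O(serve_notice → not post_bond), we obtain O(not post_bond).
Premises 2, 6, 8, 9, 12 do not contribute to this derivation.
So O(not post_bond) holds, i.e. F(post_bond). The claim follows.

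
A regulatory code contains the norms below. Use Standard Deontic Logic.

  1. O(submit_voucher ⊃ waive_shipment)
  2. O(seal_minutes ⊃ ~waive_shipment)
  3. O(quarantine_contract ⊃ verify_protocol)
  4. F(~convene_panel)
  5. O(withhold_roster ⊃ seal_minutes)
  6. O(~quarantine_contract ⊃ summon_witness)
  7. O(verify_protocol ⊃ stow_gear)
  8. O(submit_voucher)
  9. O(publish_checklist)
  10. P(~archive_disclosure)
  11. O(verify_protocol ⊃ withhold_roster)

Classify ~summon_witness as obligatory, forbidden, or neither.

Forbidden

From premise 8 we have O(submit_voucher).
From O(submit_voucher) and premise 1, O(submit_voucher ⊃ waive_shipment), we obtain O(waive_shipment).
Premise 2 is O(seal_minutes ⊃ ~waive_shipment); contrapositively O(waive_shipment ⊃ ~seal_minutes). Since O(waive_shipment) holds, K gives O(~seal_minutes).
Premise 5 is O(withhold_roster ⊃ seal_minutes); contrapositively O(~seal_minutes ⊃ ~withhold_roster). Since O(~seal_minutes) holds, K gives O(~withhold_roster).
Premise 11, O(verify_protocol ⊃ withhold_roster), contraposes to O(~withhold_roster ⊃ ~verify_protocol); with O(~withhold_roster) we get O(~verify_protocol).
Premise 3 is O(quarantine_contract ⊃ verify_protocol); contrapositively O(~verify_protocol ⊃ ~quarantine_contract). Since O(~verify_protocol) holds, K gives O(~quarantine_contract).
From O(~quarantine_contract) and premise 6, O(~quarantine_contract ⊃ summon_witness), we obtain O(summon_witness).
Premises 4, 7, 9, 10 do not contribute to this derivation.
Thus O(summon_witness), which is F(~summon_witness): ~summon_witness is forbidden.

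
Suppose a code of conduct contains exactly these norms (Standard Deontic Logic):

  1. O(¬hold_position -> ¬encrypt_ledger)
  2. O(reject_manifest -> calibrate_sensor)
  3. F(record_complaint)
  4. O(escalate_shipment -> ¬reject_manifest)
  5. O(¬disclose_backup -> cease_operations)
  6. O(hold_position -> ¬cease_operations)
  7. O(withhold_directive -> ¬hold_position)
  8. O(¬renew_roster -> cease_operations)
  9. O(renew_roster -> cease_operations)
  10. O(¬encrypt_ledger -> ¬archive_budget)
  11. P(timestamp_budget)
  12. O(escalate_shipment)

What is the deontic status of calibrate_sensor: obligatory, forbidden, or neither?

Premise 2 is O(reject_manifest -> calibrate_sensor), but O(reject_manifest) is not derivable from the premises, so it does not yield O(calibrate_sensor).
No premise or chain of K-axiom applications forces O(calibrate_sensor), and none forces O(¬calibrate_sensor). So calibrate_sensor is neither obligatory nor forbidden under these norms.

Neither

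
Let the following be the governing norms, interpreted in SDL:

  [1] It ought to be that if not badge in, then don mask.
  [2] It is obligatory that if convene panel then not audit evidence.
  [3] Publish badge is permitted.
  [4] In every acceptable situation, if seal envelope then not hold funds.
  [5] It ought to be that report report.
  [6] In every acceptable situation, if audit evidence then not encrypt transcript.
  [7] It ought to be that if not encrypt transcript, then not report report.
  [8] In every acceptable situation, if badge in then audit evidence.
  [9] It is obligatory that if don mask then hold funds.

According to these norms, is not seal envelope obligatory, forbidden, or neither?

Obligatory

Premise 5 gives O(report_report).
Premise 7, O(¬encrypt_transcript → ¬report_report), contraposes to O(report_report → encrypt_transcript); with O(report_report) we get O(encrypt_transcript).
Premise 6 is O(audit_evidence → ¬encrypt_transcript); contrapositively O(encrypt_transcript → ¬audit_evidence). Since O(encrypt_transcript) holds, K gives O(¬audit_evidence).
Premise 8 is O(badge_in → audit_evidence); contrapositively O(¬audit_evidence → ¬badge_in). Since O(¬audit_evidence) holds, K gives O(¬badge_in).
From O(¬badge_in) and premise 1, O(¬badge_in → don_mask), we obtain O(don_mask).
Premise 9 is O(don_mask → hold_funds); since O(don_mask), deontic closure gives O(hold_funds).
Premise 4 is O(seal_envelope → ¬hold_funds); contrapositively O(hold_funds → ¬seal_envelope). Since O(hold_funds) holds, K gives O(¬seal_envelope).
Premises 2, 3 do not contribute to this derivation.
Hence ¬seal_envelope is obligatory.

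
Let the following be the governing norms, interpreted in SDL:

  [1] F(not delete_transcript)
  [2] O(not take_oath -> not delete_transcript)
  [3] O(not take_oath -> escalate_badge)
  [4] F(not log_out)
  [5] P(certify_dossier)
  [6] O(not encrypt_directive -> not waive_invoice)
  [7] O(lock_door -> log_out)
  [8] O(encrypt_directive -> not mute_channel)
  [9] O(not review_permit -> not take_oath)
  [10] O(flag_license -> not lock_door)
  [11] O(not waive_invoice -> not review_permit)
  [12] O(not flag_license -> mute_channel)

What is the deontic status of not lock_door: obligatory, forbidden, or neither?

Obligatory

Premise 1 is F(not delete_transcript), i.e. O(delete_transcript).
Premise 2 is O(not take_oath -> not delete_transcript); contrapositively O(delete_transcript -> take_oath). Since O(delete_transcript) holds, K gives O(take_oath).
Premise 9, O(not review_permit -> not take_oath), contraposes to O(take_oath -> review_permit); with O(take_oath) we get O(review_permit).
Premise 11 is O(not waive_invoice -> not review_permit); contrapositively O(review_permit -> waive_invoice). Since O(review_permit) holds, K gives O(waive_invoice).
The contrapositive of premise 6 (O(not encrypt_directive -> not waive_invoice)) is O(waive_invoice -> encrypt_directive), and O(waive_invoice) is already established, so O(encrypt_directive).
From O(encrypt_directive) and premise 8, O(encrypt_directive -> not mute_channel), we obtain O(not mute_channel).
Premise 12, O(not flag_license -> mute_channel), contraposes to O(not mute_channel -> flag_license); with O(not mute_channel) we get O(flag_license).
From O(flag_license) and premise 10, O(flag_license -> not lock_door), we obtain O(not lock_door).
Premises 3, 4, 5, 7 do not contribute to this derivation.
Hence not lock_door is obligatory.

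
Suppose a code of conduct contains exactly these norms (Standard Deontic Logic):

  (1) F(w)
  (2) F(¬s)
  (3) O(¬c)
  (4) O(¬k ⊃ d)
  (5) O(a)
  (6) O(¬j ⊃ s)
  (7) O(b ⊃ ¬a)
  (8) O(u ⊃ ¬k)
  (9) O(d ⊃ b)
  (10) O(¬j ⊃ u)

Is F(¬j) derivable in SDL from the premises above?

Yes

Premise 5 states O(a) outright.
The contrapositive of premise 7 (O(b ⊃ ¬a)) is O(a ⊃ ¬b), and O(a) is already established, so O(¬b).
Premise 9 is O(d ⊃ b); contrapositively O(¬b ⊃ ¬d). Since O(¬b) holds, K gives O(¬d).
Premise 4 is O(¬k ⊃ d); contrapositively O(¬d ⊃ k). Since O(¬d) holds, K gives O(k).
Premise 8 is O(u ⊃ ¬k); contrapositively O(k ⊃ ¬u). Since O(k) holds, K gives O(¬u).
Premise 10 is O(¬j ⊃ u); contrapositively O(¬u ⊃ j). Since O(¬u) holds, K gives O(j).
Premises 1, 2, 3, 6 do not contribute to this derivation.
So O(j) holds, i.e. F(¬j). The claim follows.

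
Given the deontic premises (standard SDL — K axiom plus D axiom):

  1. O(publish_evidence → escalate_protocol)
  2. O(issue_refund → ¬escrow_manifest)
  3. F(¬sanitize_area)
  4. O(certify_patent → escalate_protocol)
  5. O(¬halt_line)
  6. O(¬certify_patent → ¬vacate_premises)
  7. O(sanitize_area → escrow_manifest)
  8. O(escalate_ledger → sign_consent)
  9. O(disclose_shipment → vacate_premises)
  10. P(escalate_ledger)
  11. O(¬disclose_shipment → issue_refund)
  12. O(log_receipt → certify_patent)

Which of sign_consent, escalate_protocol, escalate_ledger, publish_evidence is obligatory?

escalate_protocol

F(¬sanitize_area) at premise 3 means O(sanitize_area).
With premise 7, O(sanitize_area → escrow_manifest), the K-axiom yields O(escrow_manifest).
Premise 2, O(issue_refund → ¬escrow_manifest), contraposes to O(escrow_manifest → ¬issue_refund); with O(escrow_manifest) we get O(¬issue_refund).
Premise 11 is O(¬disclose_shipment → issue_refund); contrapositively O(¬issue_refund → disclose_shipment). Since O(¬issue_refund) holds, K gives O(disclose_shipment).
Premise 9 is O(disclose_shipment → vacate_premises); since O(disclose_shipment), deontic closure gives O(vacate_premises).
Premise 6 is O(¬certify_patent → ¬vacate_premises); contrapositively O(vacate_premises → certify_patent). Since O(vacate_premises) holds, K gives O(certify_patent).
Premise 4 is O(certify_patent → escalate_protocol); since O(certify_patent), deontic closure gives O(escalate_protocol).
So O(escalate_protocol) holds — escalate_protocol is obligatory. None of the other listed options is made obligatory by any chain of premises.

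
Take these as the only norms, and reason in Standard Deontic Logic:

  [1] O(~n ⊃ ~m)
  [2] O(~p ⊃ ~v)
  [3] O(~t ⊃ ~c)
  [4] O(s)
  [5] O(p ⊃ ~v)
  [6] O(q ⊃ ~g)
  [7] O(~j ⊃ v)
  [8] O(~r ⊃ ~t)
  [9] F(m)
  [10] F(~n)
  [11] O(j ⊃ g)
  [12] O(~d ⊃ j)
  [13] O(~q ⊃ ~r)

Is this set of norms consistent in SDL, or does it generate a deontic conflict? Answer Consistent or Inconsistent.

Premise 1 is O(~n ⊃ ~m); even if O(~m) held, inferring O(~n) would be affirming the consequent — invalid.
So O(~n) is not derivable, and the apparent clash with O(n) does not arise.
A world satisfying every obligation exists (e.g. c=false, d=false, g=true, j=true, m=false, n=true, p=false, q=false, r=false, s=true, t=false, v=false); no atom is both obligatory and forbidden, so the set is consistent.

Consistent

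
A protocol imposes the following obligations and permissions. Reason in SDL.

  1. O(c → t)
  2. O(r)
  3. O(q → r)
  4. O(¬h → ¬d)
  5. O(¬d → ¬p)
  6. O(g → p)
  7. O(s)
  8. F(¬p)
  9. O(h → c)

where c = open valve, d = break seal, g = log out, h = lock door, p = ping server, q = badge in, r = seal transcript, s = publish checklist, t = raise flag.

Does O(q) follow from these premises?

No

Premise 3 is O(q → r); even if O(r) held, inferring O(q) would be affirming the consequent — invalid.
No other premise forces O(q). An ideal world satisfying every premise can still have q false, so O(q) is not derivable.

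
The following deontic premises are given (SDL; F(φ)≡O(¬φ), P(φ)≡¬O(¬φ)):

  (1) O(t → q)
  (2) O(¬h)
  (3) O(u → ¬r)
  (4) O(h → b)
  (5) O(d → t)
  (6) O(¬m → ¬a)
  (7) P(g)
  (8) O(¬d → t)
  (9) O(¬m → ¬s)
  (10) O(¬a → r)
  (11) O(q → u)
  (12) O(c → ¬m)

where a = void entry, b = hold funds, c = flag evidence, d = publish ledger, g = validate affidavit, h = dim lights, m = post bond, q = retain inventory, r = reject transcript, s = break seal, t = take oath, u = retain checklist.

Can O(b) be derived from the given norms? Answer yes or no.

No

Premise 4 is O(h → b), but O(h) is not derivable from the premises, so it does not yield O(b).
No other premise forces O(b). An ideal world satisfying every premise can still have b false, so O(b) is not derivable.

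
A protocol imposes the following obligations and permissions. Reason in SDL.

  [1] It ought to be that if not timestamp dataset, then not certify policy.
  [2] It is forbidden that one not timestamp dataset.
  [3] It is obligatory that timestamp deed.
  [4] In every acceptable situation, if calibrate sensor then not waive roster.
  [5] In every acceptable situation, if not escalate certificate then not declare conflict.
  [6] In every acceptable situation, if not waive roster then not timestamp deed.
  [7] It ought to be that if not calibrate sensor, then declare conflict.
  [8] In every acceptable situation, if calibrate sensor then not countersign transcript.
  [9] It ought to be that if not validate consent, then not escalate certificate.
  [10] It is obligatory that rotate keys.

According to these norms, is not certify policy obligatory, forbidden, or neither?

Neither

Premise 1 is O(¬timestamp_dataset → ¬certify_policy), but O(¬timestamp_dataset) is not derivable from the premises, so it does not yield O(¬certify_policy).
No premise or chain of K-axiom applications forces O(¬certify_policy), and none forces O(certify_policy). So ¬certify_policy is neither obligatory nor forbidden under these norms.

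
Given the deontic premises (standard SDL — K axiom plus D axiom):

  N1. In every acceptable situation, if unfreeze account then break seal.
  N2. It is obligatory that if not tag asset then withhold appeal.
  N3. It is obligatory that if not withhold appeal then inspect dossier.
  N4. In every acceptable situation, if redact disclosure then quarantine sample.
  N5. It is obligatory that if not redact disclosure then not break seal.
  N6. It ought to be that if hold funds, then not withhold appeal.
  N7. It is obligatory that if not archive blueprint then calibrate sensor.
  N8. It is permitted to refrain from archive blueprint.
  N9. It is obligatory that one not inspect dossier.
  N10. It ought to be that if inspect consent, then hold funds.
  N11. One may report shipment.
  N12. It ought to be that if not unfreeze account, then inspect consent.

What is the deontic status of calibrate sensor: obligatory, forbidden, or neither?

Premise 7 is O(¬archive_blueprint → calibrate_sensor), but O(¬archive_blueprint) is not derivable from the premises (the permission P(¬archive_blueprint) asserts only ¬O(archive_blueprint), not O(¬archive_blueprint)), so it does not yield O(calibrate_sensor).
No premise or chain of K-axiom applications forces O(calibrate_sensor), and none forces O(¬calibrate_sensor). So calibrate_sensor is neither obligatory nor forbidden under these norms.

Neither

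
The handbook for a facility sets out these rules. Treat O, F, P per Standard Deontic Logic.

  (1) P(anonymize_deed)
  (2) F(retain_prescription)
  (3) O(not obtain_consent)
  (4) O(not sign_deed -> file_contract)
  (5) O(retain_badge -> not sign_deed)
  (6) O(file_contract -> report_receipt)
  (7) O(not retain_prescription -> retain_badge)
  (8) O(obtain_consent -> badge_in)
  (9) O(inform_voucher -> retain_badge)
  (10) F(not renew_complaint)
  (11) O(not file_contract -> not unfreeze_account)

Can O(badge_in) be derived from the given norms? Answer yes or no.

No

Premise 8 is O(obtain_consent -> badge_in), but O(obtain_consent) is not derivable from the premises, so it does not yield O(badge_in).
No other premise forces O(badge_in). An ideal world satisfying every premise can still have badge_in false, so O(badge_in) is not derivable.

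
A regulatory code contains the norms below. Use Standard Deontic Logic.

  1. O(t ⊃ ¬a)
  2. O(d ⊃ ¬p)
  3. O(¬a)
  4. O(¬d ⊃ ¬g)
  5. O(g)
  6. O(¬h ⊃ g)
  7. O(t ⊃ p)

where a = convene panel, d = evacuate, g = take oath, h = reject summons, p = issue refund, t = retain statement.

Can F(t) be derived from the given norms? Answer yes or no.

Yes

Premise 5 gives O(g).
The contrapositive of premise 4 (O(¬d ⊃ ¬g)) is O(g ⊃ d), and O(g) is already established, so O(d).
Premise 2 is O(d ⊃ ¬p); since O(d), deontic closure gives O(¬p).
The contrapositive of premise 7 (O(t ⊃ p)) is O(¬p ⊃ ¬t), and O(¬p) is already established, so O(¬t).
Premises 1, 3, 6 do not contribute to this derivation.
So O(¬t) holds, i.e. F(t). The claim follows.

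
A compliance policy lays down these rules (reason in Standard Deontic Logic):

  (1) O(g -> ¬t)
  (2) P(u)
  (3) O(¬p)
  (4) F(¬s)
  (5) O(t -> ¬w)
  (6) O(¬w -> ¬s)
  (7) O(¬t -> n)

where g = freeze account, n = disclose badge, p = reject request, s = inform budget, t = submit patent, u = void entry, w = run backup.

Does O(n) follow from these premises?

Premise 4 is F(¬s), i.e. O(s).
Premise 6 is O(¬w -> ¬s); contrapositively O(s -> w). Since O(s) holds, K gives O(w).
Premise 5, O(t -> ¬w), contraposes to O(w -> ¬t); with O(w) we get O(¬t).
Applying K to premise 7 (O(¬t -> n)) and O(¬t) yields O(n).
Premises 1, 2, 3 do not contribute to this derivation.
So O(n) follows.

Yes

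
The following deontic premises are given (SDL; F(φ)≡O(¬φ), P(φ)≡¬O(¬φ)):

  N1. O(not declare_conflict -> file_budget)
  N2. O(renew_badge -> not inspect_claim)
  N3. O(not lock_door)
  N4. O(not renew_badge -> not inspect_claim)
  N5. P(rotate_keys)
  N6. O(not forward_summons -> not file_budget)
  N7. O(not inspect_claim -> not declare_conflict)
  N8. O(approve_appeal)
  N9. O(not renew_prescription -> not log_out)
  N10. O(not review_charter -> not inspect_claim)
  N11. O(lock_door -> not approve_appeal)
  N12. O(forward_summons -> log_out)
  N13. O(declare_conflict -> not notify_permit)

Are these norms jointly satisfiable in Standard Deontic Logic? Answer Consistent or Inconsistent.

Premise 11 is O(lock_door -> not approve_appeal), but O(lock_door) is not derivable from the premises, so it does not yield O(not approve_appeal).
So O(not approve_appeal) is not derivable, and the apparent clash with O(approve_appeal) does not arise.
A world satisfying every obligation exists (e.g. approve_appeal=true, declare_conflict=false, file_budget=true, forward_summons=true, inspect_claim=false, lock_door=false, log_out=true, notify_permit=false, renew_badge=false, renew_prescription=true, review_charter=false, rotate_keys=false); no atom is both obligatory and forbidden, so the set is consistent.

Consistent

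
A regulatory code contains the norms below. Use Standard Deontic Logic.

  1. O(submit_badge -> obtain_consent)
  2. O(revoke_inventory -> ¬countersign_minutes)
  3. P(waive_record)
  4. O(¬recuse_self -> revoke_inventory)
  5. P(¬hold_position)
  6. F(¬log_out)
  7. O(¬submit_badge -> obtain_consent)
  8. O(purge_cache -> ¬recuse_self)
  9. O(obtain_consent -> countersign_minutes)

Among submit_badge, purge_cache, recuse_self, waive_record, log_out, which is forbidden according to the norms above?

Premises 7 and 1 are O(¬submit_badge -> obtain_consent) and O(submit_badge -> obtain_consent); every ideal world satisfies ¬submit_badge or submit_badge, so in either case obtain_consent holds — hence O(obtain_consent).
From O(obtain_consent) and premise 9, O(obtain_consent -> countersign_minutes), we obtain O(countersign_minutes).
Premise 2 is O(revoke_inventory -> ¬countersign_minutes); contrapositively O(countersign_minutes -> ¬revoke_inventory). Since O(countersign_minutes) holds, K gives O(¬revoke_inventory).
The contrapositive of premise 4 (O(¬recuse_self -> revoke_inventory)) is O(¬revoke_inventory -> recuse_self), and O(¬revoke_inventory) is already established, so O(recuse_self).
Premise 8 is O(purge_cache -> ¬recuse_self); contrapositively O(recuse_self -> ¬purge_cache). Since O(recuse_self) holds, K gives O(¬purge_cache).
So O(¬purge_cache) holds, i.e. purge_cache is forbidden. None of the other listed options is forbidden under the premises.

purge_cache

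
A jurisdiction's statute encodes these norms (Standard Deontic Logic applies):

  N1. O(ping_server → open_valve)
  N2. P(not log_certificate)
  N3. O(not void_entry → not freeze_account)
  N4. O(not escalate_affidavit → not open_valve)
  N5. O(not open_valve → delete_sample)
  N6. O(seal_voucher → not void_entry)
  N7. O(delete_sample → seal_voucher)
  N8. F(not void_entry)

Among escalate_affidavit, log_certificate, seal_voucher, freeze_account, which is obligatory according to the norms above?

escalate_affidavit

Premise 8, F(not void_entry), is equivalent to O(void_entry).
The contrapositive of premise 6 (O(seal_voucher → not void_entry)) is O(void_entry → not seal_voucher), and O(void_entry) is already established, so O(not seal_voucher).
The contrapositive of premise 7 (O(delete_sample → seal_voucher)) is O(not seal_voucher → not delete_sample), and O(not seal_voucher) is already established, so O(not delete_sample).
The contrapositive of premise 5 (O(not open_valve → delete_sample)) is O(not delete_sample → open_valve), and O(not delete_sample) is already established, so O(open_valve).
Premise 4 is O(not escalate_affidavit → not open_valve); contrapositively O(open_valve → escalate_affidavit). Since O(open_valve) holds, K gives O(escalate_affidavit).
So O(escalate_affidavit) holds — escalate_affidavit is obligatory. None of the other listed options is made obligatory by any chain of premises.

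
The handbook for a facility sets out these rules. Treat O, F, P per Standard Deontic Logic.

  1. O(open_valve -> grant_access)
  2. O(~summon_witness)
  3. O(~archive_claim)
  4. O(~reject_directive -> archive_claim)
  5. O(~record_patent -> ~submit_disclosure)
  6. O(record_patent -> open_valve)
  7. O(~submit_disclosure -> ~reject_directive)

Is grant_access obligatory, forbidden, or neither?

Obligatory

Premise 3 gives O(~archive_claim).
The contrapositive of premise 4 (O(~reject_directive -> archive_claim)) is O(~archive_claim -> reject_directive), and O(~archive_claim) is already established, so O(reject_directive).
Premise 7, O(~submit_disclosure -> ~reject_directive), contraposes to O(reject_directive -> submit_disclosure); with O(reject_directive) we get O(submit_disclosure).
The contrapositive of premise 5 (O(~record_patent -> ~submit_disclosure)) is O(submit_disclosure -> record_patent), and O(submit_disclosure) is already established, so O(record_patent).
From O(record_patent) and premise 6, O(record_patent -> open_valve), we obtain O(open_valve).
Premise 1 is O(open_valve -> grant_access); since O(open_valve), deontic closure gives O(grant_access).
Premise 2 does not contribute to this derivation.
Hence grant_access is obligatory.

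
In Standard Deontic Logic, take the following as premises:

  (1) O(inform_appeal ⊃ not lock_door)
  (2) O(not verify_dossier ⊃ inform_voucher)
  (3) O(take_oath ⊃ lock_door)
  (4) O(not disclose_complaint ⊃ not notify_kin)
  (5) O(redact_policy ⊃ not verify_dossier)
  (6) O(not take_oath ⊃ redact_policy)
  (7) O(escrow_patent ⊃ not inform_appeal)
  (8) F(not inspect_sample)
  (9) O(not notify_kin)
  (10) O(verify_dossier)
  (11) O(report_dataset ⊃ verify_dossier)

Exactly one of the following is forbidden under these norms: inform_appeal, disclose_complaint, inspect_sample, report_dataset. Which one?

Premise 10 states O(verify_dossier) outright.
Premise 5 is O(redact_policy ⊃ not verify_dossier); contrapositively O(verify_dossier ⊃ not redact_policy). Since O(verify_dossier) holds, K gives O(not redact_policy).
The contrapositive of premise 6 (O(not take_oath ⊃ redact_policy)) is O(not redact_policy ⊃ take_oath), and O(not redact_policy) is already established, so O(take_oath).
Applying K to premise 3 (O(take_oath ⊃ lock_door)) and O(take_oath) yields O(lock_door).
Premise 1 is O(inform_appeal ⊃ not lock_door); contrapositively O(lock_door ⊃ not inform_appeal). Since O(lock_door) holds, K gives O(not inform_appeal).
So O(not inform_appeal) holds, i.e. inform_appeal is forbidden. None of the other listed options is forbidden under the premises.

inform_appeal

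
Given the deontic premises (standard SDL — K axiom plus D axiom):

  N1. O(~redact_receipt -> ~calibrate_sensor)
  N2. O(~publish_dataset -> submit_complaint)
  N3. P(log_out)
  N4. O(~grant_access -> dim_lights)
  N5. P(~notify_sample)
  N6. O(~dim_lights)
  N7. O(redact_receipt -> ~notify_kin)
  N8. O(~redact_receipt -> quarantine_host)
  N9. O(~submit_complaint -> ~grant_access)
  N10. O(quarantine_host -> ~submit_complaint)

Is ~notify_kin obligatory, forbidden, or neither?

Obligatory

From premise 6 we have O(~dim_lights).
Premise 4 is O(~grant_access -> dim_lights); contrapositively O(~dim_lights -> grant_access). Since O(~dim_lights) holds, K gives O(grant_access).
The contrapositive of premise 9 (O(~submit_complaint -> ~grant_access)) is O(grant_access -> submit_complaint), and O(grant_access) is already established, so O(submit_complaint).
Premise 10, O(quarantine_host -> ~submit_complaint), contraposes to O(submit_complaint -> ~quarantine_host); with O(submit_complaint) we get O(~quarantine_host).
Premise 8 is O(~redact_receipt -> quarantine_host); contrapositively O(~quarantine_host -> redact_receipt). Since O(~quarantine_host) holds, K gives O(redact_receipt).
Premise 7 is O(redact_receipt -> ~notify_kin); since O(redact_receipt), deontic closure gives O(~notify_kin).
Premises 1, 2, 3, 5 do not contribute to this derivation.
Hence ~notify_kin is obligatory.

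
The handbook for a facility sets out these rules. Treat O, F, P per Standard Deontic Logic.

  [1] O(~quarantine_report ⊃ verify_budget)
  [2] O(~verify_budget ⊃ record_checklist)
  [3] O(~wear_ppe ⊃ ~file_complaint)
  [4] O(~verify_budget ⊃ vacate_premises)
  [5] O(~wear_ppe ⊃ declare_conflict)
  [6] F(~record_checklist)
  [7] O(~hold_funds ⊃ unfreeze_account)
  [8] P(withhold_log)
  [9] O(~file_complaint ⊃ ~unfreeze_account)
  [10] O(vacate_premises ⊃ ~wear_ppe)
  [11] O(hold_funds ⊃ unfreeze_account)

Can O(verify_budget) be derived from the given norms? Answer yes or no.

Premises 7 and 11 cover both cases: O(~hold_funds ⊃ unfreeze_account) and O(hold_funds ⊃ unfreeze_account). Since ~hold_funds ∨ hold_funds is a tautology, O(unfreeze_account) follows.
Premise 9, O(~file_complaint ⊃ ~unfreeze_account), contraposes to O(unfreeze_account ⊃ file_complaint); with O(unfreeze_account) we get O(file_complaint).
Premise 3, O(~wear_ppe ⊃ ~file_complaint), contraposes to O(file_complaint ⊃ wear_ppe); with O(file_complaint) we get O(wear_ppe).
Premise 10 is O(vacate_premises ⊃ ~wear_ppe); contrapositively O(wear_ppe ⊃ ~vacate_premises). Since O(wear_ppe) holds, K gives O(~vacate_premises).
Premise 4 is O(~verify_budget ⊃ vacate_premises); contrapositively O(~vacate_premises ⊃ verify_budget). Since O(~vacate_premises) holds, K gives O(verify_budget).
Premises 1, 2, 5, 6, 8 do not contribute to this derivation.
So O(verify_budget) follows.

Yes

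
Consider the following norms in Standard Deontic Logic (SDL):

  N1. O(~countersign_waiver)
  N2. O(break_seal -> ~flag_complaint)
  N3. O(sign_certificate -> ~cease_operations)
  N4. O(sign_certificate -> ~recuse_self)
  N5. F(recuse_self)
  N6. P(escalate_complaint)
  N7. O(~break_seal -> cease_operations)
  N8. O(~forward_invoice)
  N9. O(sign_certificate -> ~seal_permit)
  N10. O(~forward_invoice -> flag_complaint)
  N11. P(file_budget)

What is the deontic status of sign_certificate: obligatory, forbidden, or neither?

Forbidden

From premise 8 we have O(~forward_invoice).
With premise 10, O(~forward_invoice -> flag_complaint), the K-axiom yields O(flag_complaint).
The contrapositive of premise 2 (O(break_seal -> ~flag_complaint)) is O(flag_complaint -> ~break_seal), and O(flag_complaint) is already established, so O(~break_seal).
Premise 7 is O(~break_seal -> cease_operations); since O(~break_seal), deontic closure gives O(cease_operations).
The contrapositive of premise 3 (O(sign_certificate -> ~cease_operations)) is O(cease_operations -> ~sign_certificate), and O(cease_operations) is already established, so O(~sign_certificate).
Premises 1, 4, 5, 6, 9, 11 do not contribute to this derivation.
Thus O(~sign_certificate), which is F(sign_certificate): sign_certificate is forbidden.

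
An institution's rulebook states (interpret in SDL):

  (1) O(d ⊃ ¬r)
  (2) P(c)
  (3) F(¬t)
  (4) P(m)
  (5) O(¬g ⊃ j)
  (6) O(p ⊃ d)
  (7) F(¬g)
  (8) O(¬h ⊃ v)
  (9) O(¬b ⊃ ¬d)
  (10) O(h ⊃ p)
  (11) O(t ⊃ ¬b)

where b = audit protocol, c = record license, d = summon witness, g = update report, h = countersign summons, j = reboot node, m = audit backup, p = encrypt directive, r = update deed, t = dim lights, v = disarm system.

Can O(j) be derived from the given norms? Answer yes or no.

No

Premise 5 is O(¬g ⊃ j), but O(¬g) is not derivable from the premises, so it does not yield O(j).
No other premise forces O(j). An ideal world satisfying every premise can still have j false, so O(j) is not derivable.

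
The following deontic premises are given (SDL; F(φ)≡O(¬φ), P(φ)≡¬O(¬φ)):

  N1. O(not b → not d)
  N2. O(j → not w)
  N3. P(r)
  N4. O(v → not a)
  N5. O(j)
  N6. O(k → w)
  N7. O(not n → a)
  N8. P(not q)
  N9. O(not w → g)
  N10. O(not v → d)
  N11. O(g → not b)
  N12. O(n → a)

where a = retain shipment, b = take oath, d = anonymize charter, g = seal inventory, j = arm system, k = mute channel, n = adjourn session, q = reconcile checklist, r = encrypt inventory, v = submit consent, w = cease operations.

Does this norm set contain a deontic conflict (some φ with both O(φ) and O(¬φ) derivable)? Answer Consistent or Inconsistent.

Premises 12 and 7 are O(n → a) and O(not n → a); every ideal world satisfies n or not n, so in either case a holds — hence O(a).
Premise 4 is O(v → not a); contrapositively O(a → not v). Since O(a) holds, K gives O(not v).
With premise 10, O(not v → d), the K-axiom yields O(d).
Premise 1, O(not b → not d), contraposes to O(d → b); with O(d) we get O(b).
Premise 11, O(g → not b), contraposes to O(b → not g); with O(b) we get O(not g).
Premise 9, O(not w → g), contraposes to O(not g → w); with O(not g) we get O(w).
The contrapositive of premise 2 (O(j → not w)) is O(w → not j), and O(w) is already established, so O(not j).
Yet premise 5 states O(j).
We now have both O(not j) and O(j) — j is simultaneously obligatory and forbidden, violating the D-axiom.

Inconsistent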